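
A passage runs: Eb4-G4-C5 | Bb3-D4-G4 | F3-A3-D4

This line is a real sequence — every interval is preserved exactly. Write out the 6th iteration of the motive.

D2 F#2 B2

With a 3-note motive the entries are Eb4, Bb3, F3, each down a 4th from the previous.
Carrying on: C3 → G2 → D2.
From D2 the exact shape gives D2 F#2 B2.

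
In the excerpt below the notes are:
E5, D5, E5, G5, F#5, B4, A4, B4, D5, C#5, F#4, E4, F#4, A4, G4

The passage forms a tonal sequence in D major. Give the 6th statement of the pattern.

Unit = 5 notes; the statements start on E5, B4, F#4, moving down a 4th each time.
Continuing the starts: C#4 → G3 → D3.
From D3 the diatonic shape gives D3 C#3 D3 F#3 E3.

D3 C#3 D3 F#3 E3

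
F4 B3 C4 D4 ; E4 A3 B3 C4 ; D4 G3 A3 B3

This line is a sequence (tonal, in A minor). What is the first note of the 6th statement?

With a 4-note motive the entries are F4, E4, D4, each down a 2nd from the previous.
Continuing: C4 → B3 → A3. Statement 6 starts on A3.

A3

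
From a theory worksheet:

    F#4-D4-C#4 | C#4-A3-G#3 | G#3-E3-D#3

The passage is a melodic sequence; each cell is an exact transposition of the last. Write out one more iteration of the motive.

Unit = 3 notes; the statements start on F#4, C#4, G#3, moving down a 4th each time.
Statement 4 starts on D#3 and keeps the same exact contour: D#3 B2 A#2.

D#3 B2 A#2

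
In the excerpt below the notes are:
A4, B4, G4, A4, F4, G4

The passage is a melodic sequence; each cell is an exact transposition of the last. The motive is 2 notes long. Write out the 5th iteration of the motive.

Db4 Eb4

The 2-note cells begin on A4, G4, F4 — each down a 2nd from the last.
Carrying on: Eb4 → Db4.
So cell 5 is Db4 Eb4.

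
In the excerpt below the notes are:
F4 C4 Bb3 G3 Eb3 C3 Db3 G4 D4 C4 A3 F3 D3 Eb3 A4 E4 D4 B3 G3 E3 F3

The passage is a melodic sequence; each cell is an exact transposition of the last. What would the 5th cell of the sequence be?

Unit = 7 notes; the statements start on F4, G4, A4, moving up a 2nd each time.
Continuing the starts: B4 → C#5.
So cell 5 is C#5 G#4 F#4 D#4 B3 G#3 A3.

C#5 G#4 F#4 D#4 B3 G#3 A3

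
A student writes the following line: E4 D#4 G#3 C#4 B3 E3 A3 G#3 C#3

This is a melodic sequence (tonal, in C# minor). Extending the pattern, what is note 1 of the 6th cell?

B2

With 3-note cells, note 1 of each statement runs E4, C#4, A3.
Extending down a 3rd: F#3 → D#3 → B2.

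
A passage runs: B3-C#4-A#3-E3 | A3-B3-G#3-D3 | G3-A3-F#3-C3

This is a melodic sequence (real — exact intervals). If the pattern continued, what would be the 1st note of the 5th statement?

Grouping in 4s, the 1st note of each cell is B3, A3, G3.
Extending down a 2nd: F3 → Eb3.

Eb3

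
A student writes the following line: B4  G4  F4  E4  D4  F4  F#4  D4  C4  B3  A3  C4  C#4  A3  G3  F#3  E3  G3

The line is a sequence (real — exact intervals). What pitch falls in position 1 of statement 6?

A#2

Grouping in 6s, the 1st note of each cell is B4, F#4, C#4.
Each moves down a 4th. Continuing: G#3 → D#3 → A#2.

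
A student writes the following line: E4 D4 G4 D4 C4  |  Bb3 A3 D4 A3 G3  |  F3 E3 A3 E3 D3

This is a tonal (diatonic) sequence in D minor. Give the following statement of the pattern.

Taking 5-note groups, the heads are E4, Bb3, F3: the pattern moves down a 4th.
Statement 4 starts on C3 and keeps the same diatonic contour: C3 Bb2 E3 Bb2 A2.

C3 Bb2 E3 Bb2 A2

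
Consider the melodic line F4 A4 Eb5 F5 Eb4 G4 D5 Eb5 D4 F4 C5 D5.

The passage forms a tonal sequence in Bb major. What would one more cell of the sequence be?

The 4-note cells begin on F4, Eb4, D4 — each down a 2nd from the last.
Statement 4 starts on C4 and keeps the same diatonic contour: C4 Eb4 Bb4 C5.

C4 Eb4 Bb4 C5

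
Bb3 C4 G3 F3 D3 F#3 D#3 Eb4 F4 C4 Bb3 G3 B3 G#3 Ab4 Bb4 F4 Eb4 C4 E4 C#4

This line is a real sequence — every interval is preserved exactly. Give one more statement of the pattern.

Db5 Eb5 Bb4 Ab4 F4 A4 F#4

Unit = 7 notes; the statements start on Bb3, Eb4, Ab4, moving up a 4th each time.
So cell 4 is Db5 Eb5 Bb4 Ab4 F4 A4 F#4.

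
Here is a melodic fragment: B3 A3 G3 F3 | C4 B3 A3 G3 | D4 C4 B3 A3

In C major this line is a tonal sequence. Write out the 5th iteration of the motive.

F4 E4 D4 C4

Taking 4-note groups, the heads are B3, C4, D4: the pattern moves up a 2nd.
Continuing the starts: E4 → F4.
So cell 5 is F4 E4 D4 C4.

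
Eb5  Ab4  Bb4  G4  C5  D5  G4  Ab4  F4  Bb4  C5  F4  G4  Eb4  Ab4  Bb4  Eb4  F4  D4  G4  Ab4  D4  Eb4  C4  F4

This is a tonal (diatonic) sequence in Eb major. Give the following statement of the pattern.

Taking 5-note groups, the heads are Eb5, D5, C5, Bb4, Ab4: the pattern moves down a 2nd.
Statement 6 starts on G4 and keeps the same diatonic contour: G4 C4 D4 Bb3 Eb4.

G4 C4 D4 Bb3 Eb4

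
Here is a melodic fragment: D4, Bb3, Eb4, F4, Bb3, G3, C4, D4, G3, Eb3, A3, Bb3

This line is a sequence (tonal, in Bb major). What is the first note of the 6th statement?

Taking 4-note groups, the heads are D4, Bb3, G3: the pattern moves down a 3rd.
Extending the heads down a 3rd: Eb3 → C3 → A2.

A2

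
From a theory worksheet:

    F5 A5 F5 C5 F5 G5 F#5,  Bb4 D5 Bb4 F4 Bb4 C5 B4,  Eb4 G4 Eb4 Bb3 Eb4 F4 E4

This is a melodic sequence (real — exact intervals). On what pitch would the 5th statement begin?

Unit = 7 notes; the statements start on F5, Bb4, Eb4, moving down a 5th each time.
Extending the heads down a 5th: Ab3 → Db3.

Db3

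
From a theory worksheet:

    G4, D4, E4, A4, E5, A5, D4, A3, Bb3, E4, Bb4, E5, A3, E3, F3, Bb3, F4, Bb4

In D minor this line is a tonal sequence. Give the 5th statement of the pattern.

Bb2 F2 G2 C3 G3 C4

Unit = 6 notes; the statements start on G4, D4, A3, moving down a 4th each time.
Carrying on: E3 → Bb2.
From Bb2 the diatonic shape gives Bb2 F2 G2 C3 G3 C4.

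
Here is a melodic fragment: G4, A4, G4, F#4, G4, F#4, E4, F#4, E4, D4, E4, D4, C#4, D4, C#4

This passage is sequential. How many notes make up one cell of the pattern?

There are 15 notes; a 3-note unit gives 5 cells:
G4 A4 G4 | F#4 G4 F#4 | E4 F#4 E4 | D4 E4 D4 | C#4 D4 C#4
That's a consistent down a 2nd shift per cell, and no other grouping gives one.

3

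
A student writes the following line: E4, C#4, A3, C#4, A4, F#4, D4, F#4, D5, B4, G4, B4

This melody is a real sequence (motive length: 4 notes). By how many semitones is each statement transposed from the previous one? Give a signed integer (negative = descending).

5

With a 4-note motive the entries are E4, A4, D5, each up a 4th from the previous.
E4→A4 is 69 − 64 = 5 semitones.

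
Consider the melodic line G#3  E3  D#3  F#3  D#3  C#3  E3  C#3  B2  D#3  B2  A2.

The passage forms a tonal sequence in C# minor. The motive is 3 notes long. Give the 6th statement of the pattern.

Unit = 3 notes; the statements start on G#3, F#3, E3, D#3, moving down a 2nd each time.
Continuing the starts: C#3 → B2.
From B2 the diatonic shape gives B2 G#2 F#2.

B2 G#2 F#2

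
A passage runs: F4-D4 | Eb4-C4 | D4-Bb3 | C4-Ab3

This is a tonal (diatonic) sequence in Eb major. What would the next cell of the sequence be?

Bb3 G3

The 2-note cells begin on F4, Eb4, D4, C4 — each down a 2nd from the last.
So cell 5 is Bb3 G3.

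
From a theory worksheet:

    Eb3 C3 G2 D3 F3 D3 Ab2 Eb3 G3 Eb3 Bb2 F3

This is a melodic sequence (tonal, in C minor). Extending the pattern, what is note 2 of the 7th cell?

Bb3

Grouping in 4s, the 2nd note of each cell is C3, D3, Eb3.
Each moves up a 2nd. Continuing: F3 → G3 → Ab3 → Bb3.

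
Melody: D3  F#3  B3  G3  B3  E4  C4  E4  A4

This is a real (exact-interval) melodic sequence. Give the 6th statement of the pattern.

Unit = 3 notes; the statements start on D3, G3, C4, moving up a 4th each time.
Carrying on: F4 → Bb4 → Eb5.
From Eb5 the exact shape gives Eb5 G5 C6.

Eb5 G5 C6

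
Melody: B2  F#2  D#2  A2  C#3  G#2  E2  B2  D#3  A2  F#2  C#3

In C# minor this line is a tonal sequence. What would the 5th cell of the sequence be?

F#3 C#3 A2 E3

Taking 4-note groups, the heads are B2, C#3, D#3: the pattern moves up a 2nd.
Continuing the starts: E3 → F#3.
So cell 5 is F#3 C#3 A2 E3.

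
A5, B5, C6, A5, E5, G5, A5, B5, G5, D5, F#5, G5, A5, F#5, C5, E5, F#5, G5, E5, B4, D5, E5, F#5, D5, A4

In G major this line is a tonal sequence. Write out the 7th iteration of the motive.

The 5-note cells begin on A5, G5, F#5, E5, D5 — each down a 2nd from the last.
Continuing the starts: C5 → B4.
So cell 7 is B4 C5 D5 B4 F#4.

B4 C5 D5 B4 F#4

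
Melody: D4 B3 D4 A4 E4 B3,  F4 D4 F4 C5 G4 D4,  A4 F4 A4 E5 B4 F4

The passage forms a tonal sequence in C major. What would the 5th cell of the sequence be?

E5 C5 E5 B5 F5 C5

With a 6-note motive the entries are D4, F4, A4, each up a 3rd from the previous.
Extending up a 3rd: C5 → E5.
So cell 5 is E5 C5 E5 B5 F5 C5.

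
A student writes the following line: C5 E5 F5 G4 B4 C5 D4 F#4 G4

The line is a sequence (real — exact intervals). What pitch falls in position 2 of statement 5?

With 3-note cells, note 2 of each statement runs E5, B4, F#4.
Each moves down a 4th. Continuing: C#4 → G#3.

G#3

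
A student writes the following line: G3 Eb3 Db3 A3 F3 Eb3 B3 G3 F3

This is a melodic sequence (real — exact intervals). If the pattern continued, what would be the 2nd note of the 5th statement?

The unit is 3 notes. Position-2 pitches of the 3 shown cells: Eb3, F3, G3.
Extending up a 2nd: A3 → B3.

B3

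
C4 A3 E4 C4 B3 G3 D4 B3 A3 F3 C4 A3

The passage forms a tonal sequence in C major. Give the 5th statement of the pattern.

F3 D3 A3 F3

With a 4-note motive the entries are C4, B3, A3, each down a 2nd from the previous.
Continuing the starts: G3 → F3.
So cell 5 is F3 D3 A3 F3.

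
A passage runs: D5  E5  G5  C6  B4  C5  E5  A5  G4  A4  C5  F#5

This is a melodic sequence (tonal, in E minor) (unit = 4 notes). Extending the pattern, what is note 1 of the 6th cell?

A3

With 4-note cells, note 1 of each statement runs D5, B4, G4.
Extending down a 3rd: E4 → C4 → A3.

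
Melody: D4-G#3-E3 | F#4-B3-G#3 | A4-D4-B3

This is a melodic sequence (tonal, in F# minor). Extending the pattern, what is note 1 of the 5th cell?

The unit is 3 notes. Position-1 pitches of the 3 shown cells: D4, F#4, A4.
Carrying that up a 3rd forward: C#5 → E5.

E5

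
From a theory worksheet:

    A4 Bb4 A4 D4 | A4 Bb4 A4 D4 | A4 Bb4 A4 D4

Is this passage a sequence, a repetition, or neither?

Each 4-note cell is identical (A4 Bb4 A4 D4), restated at the same pitch.

repetition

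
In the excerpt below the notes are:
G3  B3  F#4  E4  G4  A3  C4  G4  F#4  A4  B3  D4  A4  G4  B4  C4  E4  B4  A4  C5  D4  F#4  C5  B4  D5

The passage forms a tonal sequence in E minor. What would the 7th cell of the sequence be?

With a 5-note motive the entries are G3, A3, B3, C4, D4, each up a 2nd from the previous.
Continuing the starts: E4 → F#4.
So cell 7 is F#4 A4 E5 D5 F#5.

F#4 A4 E5 D5 F#5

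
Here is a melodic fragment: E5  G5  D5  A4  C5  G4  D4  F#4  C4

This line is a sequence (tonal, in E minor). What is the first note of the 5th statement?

C3

With a 3-note motive the entries are E5, A4, D4, each down a 5th from the previous.
Continuing: G3 → C3. Statement 5 starts on C3.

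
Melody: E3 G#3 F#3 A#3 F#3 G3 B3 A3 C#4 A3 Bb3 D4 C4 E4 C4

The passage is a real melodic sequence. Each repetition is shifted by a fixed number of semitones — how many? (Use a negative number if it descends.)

3

The 5-note cells begin on E3, G3, Bb3 — each up a 3rd from the last.
E3→G3 is 55 − 52 = 3 semitones.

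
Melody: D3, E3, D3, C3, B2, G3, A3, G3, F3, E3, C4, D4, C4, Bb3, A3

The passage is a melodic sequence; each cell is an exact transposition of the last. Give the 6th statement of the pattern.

Unit = 5 notes; the statements start on D3, G3, C4, moving up a 4th each time.
Carrying on: F4 → Bb4 → Eb5.
From Eb5 the exact shape gives Eb5 F5 Eb5 Db5 C5.

Eb5 F5 Eb5 Db5 C5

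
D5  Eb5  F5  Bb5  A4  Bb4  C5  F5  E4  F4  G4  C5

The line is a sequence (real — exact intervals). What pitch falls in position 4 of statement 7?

E3

Grouping in 4s, the 4th note of each cell is Bb5, F5, C5.
Carrying that down a 4th forward: G4 → D4 → A3 → E3.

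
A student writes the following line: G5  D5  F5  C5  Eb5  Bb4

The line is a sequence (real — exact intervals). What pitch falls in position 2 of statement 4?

With 2-note cells, note 2 of each statement runs D5, C5, Bb4.
Each moves down a 2nd; the next is Ab4.

Ab4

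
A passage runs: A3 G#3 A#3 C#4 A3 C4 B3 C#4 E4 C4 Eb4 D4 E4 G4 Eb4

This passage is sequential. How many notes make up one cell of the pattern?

There are 15 notes; a 5-note unit gives 3 cells:
A3 G#3 A#3 C#4 A3 | C4 B3 C#4 E4 C4 | Eb4 D4 E4 G4 Eb4
Every group is a transposition up a 3rd of the one before; no shorter unit works.

5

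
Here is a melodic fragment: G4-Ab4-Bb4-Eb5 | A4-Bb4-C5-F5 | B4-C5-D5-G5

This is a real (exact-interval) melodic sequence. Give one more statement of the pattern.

C#5 D5 E5 A5

The 4-note cells begin on G4, A4, B4 — each up a 2nd from the last.
From C#5 the exact shape gives C#5 D5 E5 A5.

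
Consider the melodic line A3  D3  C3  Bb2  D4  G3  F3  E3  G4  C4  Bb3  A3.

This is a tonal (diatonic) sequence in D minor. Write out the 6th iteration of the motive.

The 4-note cells begin on A3, D4, G4 — each up a 4th from the last.
Carrying on: C5 → F5 → Bb5.
So cell 6 is Bb5 E5 D5 C5.

Bb5 E5 D5 C5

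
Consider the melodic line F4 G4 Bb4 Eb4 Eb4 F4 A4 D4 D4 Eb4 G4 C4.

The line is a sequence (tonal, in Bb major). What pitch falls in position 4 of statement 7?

Grouping in 4s, the 4th note of each cell is Eb4, D4, C4.
Extending down a 2nd: Bb3 → A3 → G3 → F3.

F3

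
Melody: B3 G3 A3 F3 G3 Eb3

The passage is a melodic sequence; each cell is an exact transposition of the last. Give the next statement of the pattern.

F3 Db3

Taking 2-note groups, the heads are B3, A3, G3: the pattern moves down a 2nd.
So cell 4 is F3 Db3.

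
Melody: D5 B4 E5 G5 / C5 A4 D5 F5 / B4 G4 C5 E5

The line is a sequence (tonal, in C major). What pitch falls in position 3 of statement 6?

Grouping in 4s, the 3rd note of each cell is E5, D5, C5.
Carrying that down a 2nd forward: B4 → A4 → G4.

G4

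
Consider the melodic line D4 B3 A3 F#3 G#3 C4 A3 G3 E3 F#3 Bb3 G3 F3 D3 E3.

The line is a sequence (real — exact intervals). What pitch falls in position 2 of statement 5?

The unit is 5 notes. Position-2 pitches of the 3 shown cells: B3, A3, G3.
Extending down a 2nd: F3 → Eb3.

Eb3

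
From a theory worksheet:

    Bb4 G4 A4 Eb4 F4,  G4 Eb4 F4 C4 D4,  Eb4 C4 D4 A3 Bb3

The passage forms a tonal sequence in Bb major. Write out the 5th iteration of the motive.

Taking 5-note groups, the heads are Bb4, G4, Eb4: the pattern moves down a 3rd.
Continuing the starts: C4 → A3.
From A3 the diatonic shape gives A3 F3 G3 D3 Eb3.

A3 F3 G3 D3 Eb3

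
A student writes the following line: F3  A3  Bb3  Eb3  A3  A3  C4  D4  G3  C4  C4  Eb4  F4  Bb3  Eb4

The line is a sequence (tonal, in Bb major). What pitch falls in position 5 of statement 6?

With 5-note cells, note 5 of each statement runs A3, C4, Eb4.
Each moves up a 3rd. Continuing: G4 → Bb4 → D5.

D5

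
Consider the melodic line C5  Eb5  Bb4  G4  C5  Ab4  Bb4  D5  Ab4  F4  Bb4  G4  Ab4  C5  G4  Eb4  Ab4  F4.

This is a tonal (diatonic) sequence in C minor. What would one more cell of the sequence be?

Taking 6-note groups, the heads are C5, Bb4, Ab4: the pattern moves down a 2nd.
From G4 the diatonic shape gives G4 Bb4 F4 D4 G4 Eb4.

G4 Bb4 F4 D4 G4 Eb4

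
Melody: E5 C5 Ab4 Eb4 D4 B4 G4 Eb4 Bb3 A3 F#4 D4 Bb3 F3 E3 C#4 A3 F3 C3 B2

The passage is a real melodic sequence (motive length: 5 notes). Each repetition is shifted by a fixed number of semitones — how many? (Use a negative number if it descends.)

-5

Taking 5-note groups, the heads are E5, B4, F#4, C#4: the pattern moves down a 4th.
Counting half-steps from E5 to B4: -5.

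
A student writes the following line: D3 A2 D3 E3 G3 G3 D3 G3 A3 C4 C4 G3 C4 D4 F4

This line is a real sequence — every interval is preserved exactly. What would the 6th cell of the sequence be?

The 5-note cells begin on D3, G3, C4 — each up a 4th from the last.
Carrying on: F4 → Bb4 → Eb5.
So cell 6 is Eb5 Bb4 Eb5 F5 Ab5.

Eb5 Bb4 Eb5 F5 Ab5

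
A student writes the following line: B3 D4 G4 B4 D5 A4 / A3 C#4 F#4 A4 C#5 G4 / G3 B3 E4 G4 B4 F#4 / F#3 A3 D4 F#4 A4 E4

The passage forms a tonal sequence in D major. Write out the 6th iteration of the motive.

Unit = 6 notes; the statements start on B3, A3, G3, F#3, moving down a 2nd each time.
Continuing the starts: E3 → D3.
So cell 6 is D3 F#3 B3 D4 F#4 C#4.

D3 F#3 B3 D4 F#4 C#4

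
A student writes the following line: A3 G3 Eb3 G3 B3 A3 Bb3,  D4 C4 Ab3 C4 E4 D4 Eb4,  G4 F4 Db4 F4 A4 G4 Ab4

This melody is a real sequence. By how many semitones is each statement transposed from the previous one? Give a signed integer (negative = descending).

5

Unit = 7 notes; the statements start on A3, D4, G4, moving up a 4th each time.
Counting half-steps from A3 to D4: 5.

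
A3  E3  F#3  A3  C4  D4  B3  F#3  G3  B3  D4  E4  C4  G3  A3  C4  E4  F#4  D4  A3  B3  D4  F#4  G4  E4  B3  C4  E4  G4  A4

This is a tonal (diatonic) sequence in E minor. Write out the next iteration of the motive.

F#4 C4 D4 F#4 A4 B4

Taking 6-note groups, the heads are A3, B3, C4, D4, E4: the pattern moves up a 2nd.
So cell 6 is F#4 C4 D4 F#4 A4 B4.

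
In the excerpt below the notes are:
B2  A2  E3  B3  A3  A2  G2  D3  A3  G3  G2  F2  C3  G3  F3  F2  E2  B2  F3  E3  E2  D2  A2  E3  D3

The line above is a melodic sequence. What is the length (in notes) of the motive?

5

There are 25 notes; a 5-note unit gives 5 cells:
B2 A2 E3 B3 A3 | A2 G2 D3 A3 G3 | G2 F2 C3 G3 F3 | F2 E2 B2 F3 E3 | E2 D2 A2 E3 D3
That's a consistent down a 2nd shift per cell, and no other grouping gives one.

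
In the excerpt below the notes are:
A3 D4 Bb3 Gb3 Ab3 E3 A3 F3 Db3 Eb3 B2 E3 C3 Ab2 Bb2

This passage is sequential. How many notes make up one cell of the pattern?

5

Try groups of 5 (3 cells in 15 notes):
A3 D4 Bb3 Gb3 Ab3 | E3 A3 F3 Db3 Eb3 | B2 E3 C3 Ab2 Bb2
That's a consistent down a 4th shift per cell, and no other grouping gives one.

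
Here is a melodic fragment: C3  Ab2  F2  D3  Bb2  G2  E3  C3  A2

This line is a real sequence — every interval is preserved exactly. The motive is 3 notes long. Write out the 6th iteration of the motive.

Unit = 3 notes; the statements start on C3, D3, E3, moving up a 2nd each time.
Extending up a 2nd: F#3 → G#3 → A#3.
From A#3 the exact shape gives A#3 F#3 D#3.

A#3 F#3 D#3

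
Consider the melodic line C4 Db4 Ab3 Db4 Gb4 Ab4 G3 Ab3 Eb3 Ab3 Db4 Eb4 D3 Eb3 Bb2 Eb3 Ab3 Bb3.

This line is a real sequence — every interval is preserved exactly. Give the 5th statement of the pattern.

E2 F2 C2 F2 Bb2 C3

With a 6-note motive the entries are C4, G3, D3, each down a 4th from the previous.
Extending down a 4th: A2 → E2.
So cell 5 is E2 F2 C2 F2 Bb2 C3.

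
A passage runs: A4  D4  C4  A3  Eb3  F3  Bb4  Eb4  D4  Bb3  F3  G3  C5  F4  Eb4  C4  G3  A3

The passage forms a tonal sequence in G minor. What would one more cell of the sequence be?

Taking 6-note groups, the heads are A4, Bb4, C5: the pattern moves up a 2nd.
So cell 4 is D5 G4 F4 D4 A3 Bb3.

D5 G4 F4 D4 A3 Bb3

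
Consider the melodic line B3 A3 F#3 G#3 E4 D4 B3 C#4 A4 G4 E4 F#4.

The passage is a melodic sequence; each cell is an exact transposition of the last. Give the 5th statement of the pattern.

G5 F5 D5 E5

Taking 4-note groups, the heads are B3, E4, A4: the pattern moves up a 4th.
Carrying on: D5 → G5.
So cell 5 is G5 F5 D5 E5.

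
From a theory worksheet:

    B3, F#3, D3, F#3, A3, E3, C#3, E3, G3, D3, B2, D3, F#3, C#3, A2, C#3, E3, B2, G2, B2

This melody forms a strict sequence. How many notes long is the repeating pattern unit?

Try groups of 4 (5 cells in 20 notes):
B3 F#3 D3 F#3 | A3 E3 C#3 E3 | G3 D3 B2 D3 | F#3 C#3 A2 C#3 | E3 B2 G2 B2
That's a consistent down a 2nd shift per cell, and no other grouping gives one.

4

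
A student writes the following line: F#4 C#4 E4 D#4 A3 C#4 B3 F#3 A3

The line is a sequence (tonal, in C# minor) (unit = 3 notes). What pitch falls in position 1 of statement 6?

C#3

The unit is 3 notes. Position-1 pitches of the 3 shown cells: F#4, D#4, B3.
Carrying that down a 3rd forward: G#3 → E3 → C#3.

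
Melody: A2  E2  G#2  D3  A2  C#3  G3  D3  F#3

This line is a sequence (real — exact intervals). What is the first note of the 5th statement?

F4

The 3-note cells begin on A2, D3, G3 — each up a 4th from the last.
Continuing: C4 → F4. Statement 5 starts on F4.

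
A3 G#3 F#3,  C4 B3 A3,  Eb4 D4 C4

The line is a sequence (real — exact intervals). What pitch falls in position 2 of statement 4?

The unit is 3 notes. Position-2 pitches of the 3 shown cells: G#3, B3, D4.
Each moves up a 3rd; the next is F4.

F4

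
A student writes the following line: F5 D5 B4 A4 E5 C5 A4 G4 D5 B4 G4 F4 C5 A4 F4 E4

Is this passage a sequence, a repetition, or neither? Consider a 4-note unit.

sequence

Each 4-note cell is the previous one transposed down a 2nd.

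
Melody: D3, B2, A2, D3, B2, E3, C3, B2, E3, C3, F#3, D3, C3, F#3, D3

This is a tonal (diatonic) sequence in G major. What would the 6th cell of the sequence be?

Taking 5-note groups, the heads are D3, E3, F#3: the pattern moves up a 2nd.
Extending up a 2nd: G3 → A3 → B3.
Statement 6 starts on B3 and keeps the same diatonic contour: B3 G3 F#3 B3 G3.

B3 G3 F#3 B3 G3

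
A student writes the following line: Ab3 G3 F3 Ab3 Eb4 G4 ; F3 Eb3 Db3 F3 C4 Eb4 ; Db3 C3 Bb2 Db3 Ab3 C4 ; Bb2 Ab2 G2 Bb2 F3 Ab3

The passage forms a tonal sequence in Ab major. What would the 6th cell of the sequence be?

Eb2 Db2 C2 Eb2 Bb2 Db3

With a 6-note motive the entries are Ab3, F3, Db3, Bb2, each down a 3rd from the previous.
Carrying on: G2 → Eb2.
Statement 6 starts on Eb2 and keeps the same diatonic contour: Eb2 Db2 C2 Eb2 Bb2 Db3.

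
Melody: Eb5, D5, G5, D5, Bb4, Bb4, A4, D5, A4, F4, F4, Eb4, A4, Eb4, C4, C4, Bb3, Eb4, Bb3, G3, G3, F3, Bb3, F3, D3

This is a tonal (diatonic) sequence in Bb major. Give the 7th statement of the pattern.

A2 G2 C3 G2 Eb2

Taking 5-note groups, the heads are Eb5, Bb4, F4, C4, G3: the pattern moves down a 4th.
Extending down a 4th: D3 → A2.
From A2 the diatonic shape gives A2 G2 C3 G2 Eb2.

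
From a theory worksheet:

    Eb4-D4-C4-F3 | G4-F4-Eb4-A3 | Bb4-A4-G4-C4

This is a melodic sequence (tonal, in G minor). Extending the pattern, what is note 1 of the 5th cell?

With 4-note cells, note 1 of each statement runs Eb4, G4, Bb4.
Carrying that up a 3rd forward: D5 → F5.

F5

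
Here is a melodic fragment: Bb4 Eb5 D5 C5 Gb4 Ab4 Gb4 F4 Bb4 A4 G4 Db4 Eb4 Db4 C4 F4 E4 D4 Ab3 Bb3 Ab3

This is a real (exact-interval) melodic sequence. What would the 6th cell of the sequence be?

Taking 7-note groups, the heads are Bb4, F4, C4: the pattern moves down a 4th.
Carrying on: G3 → D3 → A2.
So cell 6 is A2 D3 C#3 B2 F2 G2 F2.

A2 D3 C#3 B2 F2 G2 F2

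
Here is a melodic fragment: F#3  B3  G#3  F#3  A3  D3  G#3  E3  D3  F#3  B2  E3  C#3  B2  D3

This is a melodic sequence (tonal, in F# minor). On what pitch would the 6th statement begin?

Taking 5-note groups, the heads are F#3, D3, B2: the pattern moves down a 3rd.
Continuing: G#2 → E2 → C#2. Statement 6 starts on C#2.

C#2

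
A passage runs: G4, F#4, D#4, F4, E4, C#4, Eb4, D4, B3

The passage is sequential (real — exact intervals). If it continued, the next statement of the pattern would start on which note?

With a 3-note motive the entries are G4, F4, Eb4, each down a 2nd from the previous.
The next head, down a 2nd from Eb4, is Db4.

Db4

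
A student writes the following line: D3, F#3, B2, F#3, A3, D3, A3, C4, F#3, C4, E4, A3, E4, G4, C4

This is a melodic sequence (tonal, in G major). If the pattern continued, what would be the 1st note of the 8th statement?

D5

The unit is 3 notes. Position-1 pitches of the 5 shown cells: D3, F#3, A3, C4, E4.
Extending up a 3rd: G4 → B4 → D5.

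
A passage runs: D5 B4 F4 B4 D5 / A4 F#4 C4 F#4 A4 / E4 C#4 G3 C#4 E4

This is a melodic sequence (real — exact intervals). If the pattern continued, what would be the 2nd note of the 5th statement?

The unit is 5 notes. Position-2 pitches of the 3 shown cells: B4, F#4, C#4.
Carrying that down a 4th forward: G#3 → D#3.

D#3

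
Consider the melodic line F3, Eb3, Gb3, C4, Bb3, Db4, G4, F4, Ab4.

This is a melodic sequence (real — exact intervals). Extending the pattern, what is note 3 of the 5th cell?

The unit is 3 notes. Position-3 pitches of the 3 shown cells: Gb3, Db4, Ab4.
Each moves up a 5th. Continuing: Eb5 → Bb5.

Bb5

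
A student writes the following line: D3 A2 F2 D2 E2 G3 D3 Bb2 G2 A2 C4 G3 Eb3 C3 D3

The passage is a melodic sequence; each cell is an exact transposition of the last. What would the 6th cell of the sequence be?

The 5-note cells begin on D3, G3, C4 — each up a 4th from the last.
Continuing the starts: F4 → Bb4 → Eb5.
From Eb5 the exact shape gives Eb5 Bb4 Gb4 Eb4 F4.

Eb5 Bb4 Gb4 Eb4 F4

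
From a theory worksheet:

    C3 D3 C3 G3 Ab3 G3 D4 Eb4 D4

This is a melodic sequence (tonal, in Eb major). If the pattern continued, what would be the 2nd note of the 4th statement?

Bb4

The unit is 3 notes. Position-2 pitches of the 3 shown cells: D3, Ab3, Eb4.
One more up a 5th gives Bb4.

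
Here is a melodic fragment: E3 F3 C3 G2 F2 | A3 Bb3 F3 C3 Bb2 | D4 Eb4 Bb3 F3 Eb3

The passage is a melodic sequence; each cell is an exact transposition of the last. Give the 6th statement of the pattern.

F5 Gb5 Db5 Ab4 Gb4

With a 5-note motive the entries are E3, A3, D4, each up a 4th from the previous.
Carrying on: G4 → C5 → F5.
From F5 the exact shape gives F5 Gb5 Db5 Ab4 Gb4.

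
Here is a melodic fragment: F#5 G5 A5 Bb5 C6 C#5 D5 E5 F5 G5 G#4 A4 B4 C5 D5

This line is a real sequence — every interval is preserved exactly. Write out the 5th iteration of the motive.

A#3 B3 C#4 D4 E4

Taking 5-note groups, the heads are F#5, C#5, G#4: the pattern moves down a 4th.
Carrying on: D#4 → A#3.
From A#3 the exact shape gives A#3 B3 C#4 D4 E4.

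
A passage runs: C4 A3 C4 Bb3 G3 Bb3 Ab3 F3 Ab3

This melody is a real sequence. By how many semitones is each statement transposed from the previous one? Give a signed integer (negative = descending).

Taking 3-note groups, the heads are C4, Bb3, Ab3: the pattern moves down a 2nd.
C4 to Bb3 spans -2 semitones.

-2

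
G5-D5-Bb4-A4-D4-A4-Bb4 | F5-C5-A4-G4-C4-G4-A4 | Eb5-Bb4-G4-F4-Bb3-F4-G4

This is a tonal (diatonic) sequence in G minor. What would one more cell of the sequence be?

D5 A4 F4 Eb4 A3 Eb4 F4

The 7-note cells begin on G5, F5, Eb5 — each down a 2nd from the last.
From D5 the diatonic shape gives D5 A4 F4 Eb4 A3 Eb4 F4.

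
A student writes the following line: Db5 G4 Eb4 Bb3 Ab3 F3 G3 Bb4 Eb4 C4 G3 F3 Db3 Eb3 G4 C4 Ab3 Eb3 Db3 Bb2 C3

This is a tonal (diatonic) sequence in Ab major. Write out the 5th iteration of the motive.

C4 F3 Db3 Ab2 G2 Eb2 F2

The 7-note cells begin on Db5, Bb4, G4 — each down a 3rd from the last.
Carrying on: Eb4 → C4.
Statement 5 starts on C4 and keeps the same diatonic contour: C4 F3 Db3 Ab2 G2 Eb2 F2.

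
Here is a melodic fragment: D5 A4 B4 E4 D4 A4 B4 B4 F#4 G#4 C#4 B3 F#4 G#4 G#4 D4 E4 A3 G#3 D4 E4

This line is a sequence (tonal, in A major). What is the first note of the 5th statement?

C#4

The 7-note cells begin on D5, B4, G#4 — each down a 3rd from the last.
Extending the heads down a 3rd: E4 → C#4.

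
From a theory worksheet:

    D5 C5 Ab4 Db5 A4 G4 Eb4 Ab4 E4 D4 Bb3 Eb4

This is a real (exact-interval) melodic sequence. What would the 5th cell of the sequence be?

F#3 E3 C3 F3

Unit = 4 notes; the statements start on D5, A4, E4, moving down a 4th each time.
Continuing the starts: B3 → F#3.
Statement 5 starts on F#3 and keeps the same exact contour: F#3 E3 C3 F3.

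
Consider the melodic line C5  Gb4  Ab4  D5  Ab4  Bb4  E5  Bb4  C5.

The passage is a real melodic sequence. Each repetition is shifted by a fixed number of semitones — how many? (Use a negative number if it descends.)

2

The 3-note cells begin on C5, D5, E5 — each up a 2nd from the last.
C5 to D5 spans +2 semitones.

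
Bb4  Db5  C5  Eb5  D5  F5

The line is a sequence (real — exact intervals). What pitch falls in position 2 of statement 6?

B5

The unit is 2 notes. Position-2 pitches of the 3 shown cells: Db5, Eb5, F5.
Extending up a 2nd: G5 → A5 → B5.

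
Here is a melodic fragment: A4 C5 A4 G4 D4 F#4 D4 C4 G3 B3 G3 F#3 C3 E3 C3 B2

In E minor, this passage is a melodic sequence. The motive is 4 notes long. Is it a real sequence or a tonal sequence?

tonal

Every note is diatonic to E minor.
Cell 1 has +3 semitones from note 1 to 2, but cell 2 has +4 — the interval quality changes while the contour stays the same, which is the hallmark of a tonal sequence.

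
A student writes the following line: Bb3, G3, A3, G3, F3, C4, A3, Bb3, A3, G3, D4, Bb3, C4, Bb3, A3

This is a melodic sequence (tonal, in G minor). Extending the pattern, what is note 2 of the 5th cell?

D4

With 5-note cells, note 2 of each statement runs G3, A3, Bb3.
Carrying that up a 2nd forward: C4 → D4.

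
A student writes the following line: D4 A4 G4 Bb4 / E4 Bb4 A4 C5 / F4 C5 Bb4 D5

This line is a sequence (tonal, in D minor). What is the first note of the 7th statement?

C5

Taking 4-note groups, the heads are D4, E4, F4: the pattern moves up a 2nd.
Continuing: G4 → A4 → Bb4 → C5. Statement 7 starts on C5.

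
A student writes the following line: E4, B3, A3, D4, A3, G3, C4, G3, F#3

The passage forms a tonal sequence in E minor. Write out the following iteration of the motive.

Unit = 3 notes; the statements start on E4, D4, C4, moving down a 2nd each time.
Statement 4 starts on B3 and keeps the same diatonic contour: B3 F#3 E3.

B3 F#3 E3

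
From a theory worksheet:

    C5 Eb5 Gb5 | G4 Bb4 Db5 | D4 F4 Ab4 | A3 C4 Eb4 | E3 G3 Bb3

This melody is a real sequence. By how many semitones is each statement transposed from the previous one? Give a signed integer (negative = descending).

-5

The 3-note cells begin on C5, G4, D4, A3, E3 — each down a 4th from the last.
C5→G4 is 67 − 72 = -5 semitones.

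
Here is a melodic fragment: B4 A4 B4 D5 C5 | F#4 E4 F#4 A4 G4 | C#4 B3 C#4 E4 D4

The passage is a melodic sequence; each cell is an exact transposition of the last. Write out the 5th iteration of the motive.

Taking 5-note groups, the heads are B4, F#4, C#4: the pattern moves down a 4th.
Continuing the starts: G#3 → D#3.
From D#3 the exact shape gives D#3 C#3 D#3 F#3 E3.

D#3 C#3 D#3 F#3 E3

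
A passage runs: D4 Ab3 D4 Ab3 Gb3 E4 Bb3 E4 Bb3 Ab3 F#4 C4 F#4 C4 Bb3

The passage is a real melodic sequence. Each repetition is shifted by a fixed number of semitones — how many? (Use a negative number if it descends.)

2

With a 5-note motive the entries are D4, E4, F#4, each up a 2nd from the previous.
Counting half-steps from D4 to E4: 2.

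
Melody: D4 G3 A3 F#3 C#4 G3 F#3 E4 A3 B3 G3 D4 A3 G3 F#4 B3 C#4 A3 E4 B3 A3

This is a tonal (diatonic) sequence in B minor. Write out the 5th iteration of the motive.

A4 D4 E4 C#4 G4 D4 C#4

Unit = 7 notes; the statements start on D4, E4, F#4, moving up a 2nd each time.
Continuing the starts: G4 → A4.
Statement 5 starts on A4 and keeps the same diatonic contour: A4 D4 E4 C#4 G4 D4 C#4.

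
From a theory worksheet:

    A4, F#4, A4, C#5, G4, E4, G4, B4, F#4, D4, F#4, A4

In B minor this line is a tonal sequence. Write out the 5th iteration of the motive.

The 4-note cells begin on A4, G4, F#4 — each down a 2nd from the last.
Carrying on: E4 → D4.
So cell 5 is D4 B3 D4 F#4.

D4 B3 D4 F#4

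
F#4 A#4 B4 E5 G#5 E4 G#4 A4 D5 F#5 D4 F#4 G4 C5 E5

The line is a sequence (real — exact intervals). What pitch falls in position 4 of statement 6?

Gb4

Grouping in 5s, the 4th note of each cell is E5, D5, C5.
Extending down a 2nd: Bb4 → Ab4 → Gb4.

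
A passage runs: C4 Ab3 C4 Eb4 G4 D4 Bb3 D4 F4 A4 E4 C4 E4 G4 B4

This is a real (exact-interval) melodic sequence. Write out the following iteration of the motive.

F#4 D4 F#4 A4 C#5

With a 5-note motive the entries are C4, D4, E4, each up a 2nd from the previous.
From F#4 the exact shape gives F#4 D4 F#4 A4 C#5.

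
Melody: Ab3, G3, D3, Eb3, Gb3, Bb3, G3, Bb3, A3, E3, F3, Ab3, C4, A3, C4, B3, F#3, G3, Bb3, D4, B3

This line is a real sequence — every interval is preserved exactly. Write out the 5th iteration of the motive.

Unit = 7 notes; the statements start on Ab3, Bb3, C4, moving up a 2nd each time.
Extending up a 2nd: D4 → E4.
Statement 5 starts on E4 and keeps the same exact contour: E4 D#4 A#3 B3 D4 F#4 D#4.

E4 D#4 A#3 B3 D4 F#4 D#4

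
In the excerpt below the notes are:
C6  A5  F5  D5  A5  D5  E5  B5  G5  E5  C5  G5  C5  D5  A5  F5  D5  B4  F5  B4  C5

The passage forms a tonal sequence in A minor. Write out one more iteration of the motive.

The 7-note cells begin on C6, B5, A5 — each down a 2nd from the last.
From G5 the diatonic shape gives G5 E5 C5 A4 E5 A4 B4.

G5 E5 C5 A4 E5 A4 B4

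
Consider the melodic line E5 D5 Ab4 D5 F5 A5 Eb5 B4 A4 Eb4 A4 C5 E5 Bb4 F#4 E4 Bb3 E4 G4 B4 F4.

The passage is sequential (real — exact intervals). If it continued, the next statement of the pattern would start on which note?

Taking 7-note groups, the heads are E5, B4, F#4: the pattern moves down a 4th.
The next head, down a 4th from F#4, is C#4.

C#4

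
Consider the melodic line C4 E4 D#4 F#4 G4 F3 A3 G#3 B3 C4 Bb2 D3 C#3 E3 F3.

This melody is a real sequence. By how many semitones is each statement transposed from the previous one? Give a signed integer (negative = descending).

With a 5-note motive the entries are C4, F3, Bb2, each down a 5th from the previous.
C4 to F3 spans -7 semitones.

-7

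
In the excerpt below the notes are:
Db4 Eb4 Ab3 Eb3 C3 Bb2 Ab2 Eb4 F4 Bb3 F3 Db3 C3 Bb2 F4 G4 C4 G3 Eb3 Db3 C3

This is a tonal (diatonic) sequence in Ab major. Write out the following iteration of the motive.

G4 Ab4 Db4 Ab3 F3 Eb3 Db3

The 7-note cells begin on Db4, Eb4, F4 — each up a 2nd from the last.
So cell 4 is G4 Ab4 Db4 Ab3 F3 Eb3 Db3.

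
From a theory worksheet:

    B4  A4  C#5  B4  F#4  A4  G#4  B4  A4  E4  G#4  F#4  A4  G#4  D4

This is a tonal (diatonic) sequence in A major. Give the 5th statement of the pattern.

The 5-note cells begin on B4, A4, G#4 — each down a 2nd from the last.
Continuing the starts: F#4 → E4.
So cell 5 is E4 D4 F#4 E4 B3.

E4 D4 F#4 E4 B3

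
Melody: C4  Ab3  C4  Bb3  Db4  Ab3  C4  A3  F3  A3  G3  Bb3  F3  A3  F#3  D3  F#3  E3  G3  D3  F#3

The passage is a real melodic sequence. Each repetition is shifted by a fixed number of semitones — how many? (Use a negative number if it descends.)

Unit = 7 notes; the statements start on C4, A3, F#3, moving down a 3rd each time.
C4 to A3 spans -3 semitones.

-3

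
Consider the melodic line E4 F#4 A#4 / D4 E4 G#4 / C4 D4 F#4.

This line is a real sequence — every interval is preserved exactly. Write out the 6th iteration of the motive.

Unit = 3 notes; the statements start on E4, D4, C4, moving down a 2nd each time.
Continuing the starts: Bb3 → Ab3 → Gb3.
So cell 6 is Gb3 Ab3 C4.

Gb3 Ab3 C4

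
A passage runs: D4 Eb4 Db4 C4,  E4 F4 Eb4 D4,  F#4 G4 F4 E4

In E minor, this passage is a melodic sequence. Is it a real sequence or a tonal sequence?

Each cell has the same semitone pattern (1, -2, -1) — intervals are preserved exactly.
And Eb4 lies outside E minor, so the sequence is real rather than tonal.

real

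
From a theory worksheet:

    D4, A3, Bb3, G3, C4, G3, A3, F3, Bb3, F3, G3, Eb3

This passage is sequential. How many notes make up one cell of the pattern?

4

12 notes total. Splitting into 3 groups of 4:
D4 A3 Bb3 G3 | C4 G3 A3 F3 | Bb3 F3 G3 Eb3
Every group is a transposition down a 2nd of the one before; no shorter unit works.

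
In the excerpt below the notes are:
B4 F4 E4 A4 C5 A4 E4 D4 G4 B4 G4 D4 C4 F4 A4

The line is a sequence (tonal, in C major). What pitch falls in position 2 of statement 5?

B3

With 5-note cells, note 2 of each statement runs F4, E4, D4.
Extending down a 2nd: C4 → B3.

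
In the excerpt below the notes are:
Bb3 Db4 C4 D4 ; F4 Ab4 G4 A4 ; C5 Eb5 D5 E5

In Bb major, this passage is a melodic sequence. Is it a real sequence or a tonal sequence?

real

Each cell has the same semitone pattern (3, -1, 2) — intervals are preserved exactly.
And Db4 lies outside Bb major, so the sequence is real rather than tonal.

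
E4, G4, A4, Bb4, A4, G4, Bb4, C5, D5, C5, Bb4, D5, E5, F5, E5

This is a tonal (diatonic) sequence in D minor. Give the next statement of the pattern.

The 5-note cells begin on E4, G4, Bb4 — each up a 3rd from the last.
So cell 4 is D5 F5 G5 A5 G5.

D5 F5 G5 A5 G5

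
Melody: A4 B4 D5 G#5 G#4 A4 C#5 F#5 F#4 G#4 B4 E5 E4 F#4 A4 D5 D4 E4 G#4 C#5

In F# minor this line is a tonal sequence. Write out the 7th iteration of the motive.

B3 C#4 E4 A4

Taking 4-note groups, the heads are A4, G#4, F#4, E4, D4: the pattern moves down a 2nd.
Carrying on: C#4 → B3.
Statement 7 starts on B3 and keeps the same diatonic contour: B3 C#4 E4 A4.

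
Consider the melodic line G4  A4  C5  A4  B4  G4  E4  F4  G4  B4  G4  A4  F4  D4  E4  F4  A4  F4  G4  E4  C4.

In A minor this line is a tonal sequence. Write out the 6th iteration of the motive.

B3 C4 E4 C4 D4 B3 G3

Unit = 7 notes; the statements start on G4, F4, E4, moving down a 2nd each time.
Carrying on: D4 → C4 → B3.
So cell 6 is B3 C4 E4 C4 D4 B3 G3.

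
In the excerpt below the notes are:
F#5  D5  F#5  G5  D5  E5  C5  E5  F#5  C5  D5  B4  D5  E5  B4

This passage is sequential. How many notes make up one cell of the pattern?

There are 15 notes; a 5-note unit gives 3 cells:
F#5 D5 F#5 G5 D5 | E5 C5 E5 F#5 C5 | D5 B4 D5 E5 B4
That's a consistent down a 2nd shift per cell, and no other grouping gives one.

5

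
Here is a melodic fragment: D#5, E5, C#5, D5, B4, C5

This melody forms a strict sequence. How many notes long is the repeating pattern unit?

6 notes total. Splitting into 3 groups of 2:
D#5 E5 | C#5 D5 | B4 C5
That's a consistent down a 2nd shift per cell, and no other grouping gives one.

2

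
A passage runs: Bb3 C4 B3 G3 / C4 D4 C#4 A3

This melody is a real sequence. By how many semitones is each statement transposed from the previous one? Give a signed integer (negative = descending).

2

The 4-note cells begin on Bb3, C4 — each up a 2nd from the last.
Counting half-steps from Bb3 to C4: 2.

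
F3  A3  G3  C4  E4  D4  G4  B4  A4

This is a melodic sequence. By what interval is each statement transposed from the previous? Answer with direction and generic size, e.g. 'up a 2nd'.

up a 5th

The 3-note cells begin on F3, C4, G4 — each up a 5th from the last.
From F3 to C4: up a 5th.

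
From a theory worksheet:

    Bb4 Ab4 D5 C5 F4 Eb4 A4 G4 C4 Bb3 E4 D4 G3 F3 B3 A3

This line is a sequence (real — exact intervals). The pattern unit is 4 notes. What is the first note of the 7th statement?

The 4-note cells begin on Bb4, F4, C4, G3 — each down a 4th from the last.
Extending the heads down a 4th: D3 → A2 → E2.

E2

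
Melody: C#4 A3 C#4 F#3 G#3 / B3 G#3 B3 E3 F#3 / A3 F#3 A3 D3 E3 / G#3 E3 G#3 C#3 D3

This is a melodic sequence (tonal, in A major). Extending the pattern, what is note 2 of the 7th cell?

B2

With 5-note cells, note 2 of each statement runs A3, G#3, F#3, E3.
Extending down a 2nd: D3 → C#3 → B2.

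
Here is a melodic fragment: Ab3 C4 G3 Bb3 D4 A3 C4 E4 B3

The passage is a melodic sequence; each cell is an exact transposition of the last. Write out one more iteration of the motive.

Taking 3-note groups, the heads are Ab3, Bb3, C4: the pattern moves up a 2nd.
From D4 the exact shape gives D4 F#4 C#4.

D4 F#4 C#4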